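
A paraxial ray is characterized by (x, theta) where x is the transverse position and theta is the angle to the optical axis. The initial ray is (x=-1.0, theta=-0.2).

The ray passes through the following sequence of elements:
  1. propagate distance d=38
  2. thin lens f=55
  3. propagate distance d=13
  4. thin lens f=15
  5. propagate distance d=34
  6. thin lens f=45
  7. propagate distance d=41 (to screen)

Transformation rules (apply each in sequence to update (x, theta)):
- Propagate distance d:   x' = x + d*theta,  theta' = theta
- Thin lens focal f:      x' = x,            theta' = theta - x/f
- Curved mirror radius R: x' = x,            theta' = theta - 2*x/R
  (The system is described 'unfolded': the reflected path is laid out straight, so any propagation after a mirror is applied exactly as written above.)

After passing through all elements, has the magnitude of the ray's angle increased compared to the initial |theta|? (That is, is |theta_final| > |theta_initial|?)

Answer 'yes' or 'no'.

Initial: x=-1.0000 theta=-0.2000
After 1 (propagate distance d=38): x=-8.6000 theta=-0.2000
After 2 (thin lens f=55): x=-8.6000 theta=-12/275 (≈-0.0436)
After 3 (propagate distance d=13): x=-2521/275 (≈-9.1673) theta=-12/275 (≈-0.0436)
After 4 (thin lens f=15): x=-2521/275 (≈-9.1673) theta=2341/4125 (≈0.5675)
After 5 (propagate distance d=34): x=41779/4125 (≈10.1282) theta=2341/4125 (≈0.5675)
After 6 (thin lens f=45): x=41779/4125 (≈10.1282) theta=63566/185625 (≈0.3424)
After 7 (propagate distance d=41 (to screen)): x=4486261/185625 (≈24.1684) theta=63566/185625 (≈0.3424)
|theta_initial|=0.2000 |theta_final|=63566/185625 (≈0.3424) -> increased

Answer: yes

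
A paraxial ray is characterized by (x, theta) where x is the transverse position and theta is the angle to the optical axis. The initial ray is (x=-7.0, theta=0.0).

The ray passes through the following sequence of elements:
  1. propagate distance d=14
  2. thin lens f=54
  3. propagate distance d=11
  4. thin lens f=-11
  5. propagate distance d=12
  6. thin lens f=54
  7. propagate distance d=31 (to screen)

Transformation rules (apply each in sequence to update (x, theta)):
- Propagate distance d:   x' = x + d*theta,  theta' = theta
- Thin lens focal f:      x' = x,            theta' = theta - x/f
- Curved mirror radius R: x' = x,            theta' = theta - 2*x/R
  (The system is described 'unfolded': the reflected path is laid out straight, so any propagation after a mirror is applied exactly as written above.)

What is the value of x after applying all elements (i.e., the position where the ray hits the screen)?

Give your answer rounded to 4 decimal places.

Answer: -15.9918

Derivation:
Initial: x=-7.0000 theta=0.0000
After 1 (propagate distance d=14): x=-7.0000 theta=0.0000
After 2 (thin lens f=54): x=-7.0000 theta=7/54 (≈0.1296)
After 3 (propagate distance d=11): x=-301/54 (≈-5.5741) theta=7/54 (≈0.1296)
After 4 (thin lens f=-11): x=-301/54 (≈-5.5741) theta=-112/297 (≈-0.3771)
After 5 (propagate distance d=12): x=-5999/594 (≈-10.0993) theta=-112/297 (≈-0.3771)
After 6 (thin lens f=54): x=-5999/594 (≈-10.0993) theta=-6097/32076 (≈-0.1901)
After 7 (propagate distance d=31 (to screen)): x=-512953/32076 (≈-15.9918) theta=-6097/32076 (≈-0.1901)
Rounded to 4 decimal places: x = -15.9918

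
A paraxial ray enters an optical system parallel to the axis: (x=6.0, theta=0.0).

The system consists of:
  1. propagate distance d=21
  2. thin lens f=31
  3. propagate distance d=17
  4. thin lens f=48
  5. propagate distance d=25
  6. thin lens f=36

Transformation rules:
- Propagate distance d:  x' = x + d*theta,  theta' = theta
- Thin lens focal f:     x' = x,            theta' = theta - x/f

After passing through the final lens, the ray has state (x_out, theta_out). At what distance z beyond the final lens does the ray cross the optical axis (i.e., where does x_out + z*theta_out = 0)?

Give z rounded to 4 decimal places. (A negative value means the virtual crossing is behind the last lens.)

Initial: x=6.0000 theta=0.0000
After 1 (propagate distance d=21): x=6.0000 theta=0.0000
After 2 (thin lens f=31): x=6.0000 theta=-6/31 (≈-0.1935)
After 3 (propagate distance d=17): x=84/31 (≈2.7097) theta=-6/31 (≈-0.1935)
After 4 (thin lens f=48): x=84/31 (≈2.7097) theta=-0.2500
After 5 (propagate distance d=25): x=-439/124 (≈-3.5403) theta=-0.2500
After 6 (thin lens f=36): x=-439/124 (≈-3.5403) theta=-677/4464 (≈-0.1517)
z_focus = -x_out/theta_out = -(-439/124)/(-677/4464) = -15804/677 ≈ -23.3442
Rounded to 4 decimal places: z = -23.3442

Answer: -23.3442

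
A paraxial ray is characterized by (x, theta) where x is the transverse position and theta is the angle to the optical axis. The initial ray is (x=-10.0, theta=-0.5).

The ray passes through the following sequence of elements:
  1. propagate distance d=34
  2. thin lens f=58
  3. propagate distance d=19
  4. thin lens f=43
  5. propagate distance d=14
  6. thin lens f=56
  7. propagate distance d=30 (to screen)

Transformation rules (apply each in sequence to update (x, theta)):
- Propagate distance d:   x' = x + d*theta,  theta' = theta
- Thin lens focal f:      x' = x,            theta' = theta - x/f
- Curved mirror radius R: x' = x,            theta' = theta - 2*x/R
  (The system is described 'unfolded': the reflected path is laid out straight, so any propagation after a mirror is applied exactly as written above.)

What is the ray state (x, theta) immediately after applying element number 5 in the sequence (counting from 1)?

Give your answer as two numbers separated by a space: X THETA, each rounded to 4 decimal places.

Initial: x=-10.0000 theta=-0.5000
After 1 (propagate distance d=34): x=-27.0000 theta=-0.5000
After 2 (thin lens f=58): x=-27.0000 theta=-1/29 (≈-0.0345)
After 3 (propagate distance d=19): x=-802/29 (≈-27.6552) theta=-1/29 (≈-0.0345)
After 4 (thin lens f=43): x=-802/29 (≈-27.6552) theta=759/1247 (≈0.6087)
After 5 (propagate distance d=14): x=-23860/1247 (≈-19.1339) theta=759/1247 (≈0.6087)
Rounded to 4 decimal places: x = -19.1339, theta = 0.6087

Answer: -19.1339 0.6087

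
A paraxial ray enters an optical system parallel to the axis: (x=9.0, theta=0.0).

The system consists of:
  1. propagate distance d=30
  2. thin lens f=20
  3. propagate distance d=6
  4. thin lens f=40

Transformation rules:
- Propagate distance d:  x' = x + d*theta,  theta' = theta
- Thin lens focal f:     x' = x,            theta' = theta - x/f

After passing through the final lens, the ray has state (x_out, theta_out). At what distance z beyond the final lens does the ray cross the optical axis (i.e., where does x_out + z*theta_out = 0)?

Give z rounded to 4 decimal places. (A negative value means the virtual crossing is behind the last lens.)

Initial: x=9.0000 theta=0.0000
After 1 (propagate distance d=30): x=9.0000 theta=0.0000
After 2 (thin lens f=20): x=9.0000 theta=-0.4500
After 3 (propagate distance d=6): x=6.3000 theta=-0.4500
After 4 (thin lens f=40): x=6.3000 theta=-0.6075
z_focus = -x_out/theta_out = -(6.3000)/(-0.6075) = 280/27 ≈ 10.3704
Rounded to 4 decimal places: z = 10.3704

Answer: 10.3704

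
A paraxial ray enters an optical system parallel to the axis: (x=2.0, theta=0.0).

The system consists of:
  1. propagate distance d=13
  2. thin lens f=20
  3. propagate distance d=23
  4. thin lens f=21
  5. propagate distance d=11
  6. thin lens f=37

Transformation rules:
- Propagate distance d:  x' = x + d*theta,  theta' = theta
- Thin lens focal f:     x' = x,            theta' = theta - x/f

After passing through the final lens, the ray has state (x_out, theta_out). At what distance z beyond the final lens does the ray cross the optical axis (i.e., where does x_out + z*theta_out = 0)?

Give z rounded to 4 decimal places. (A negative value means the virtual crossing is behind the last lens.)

Initial: x=2.0000 theta=0.0000
After 1 (propagate distance d=13): x=2.0000 theta=0.0000
After 2 (thin lens f=20): x=2.0000 theta=-0.1000
After 3 (propagate distance d=23): x=-0.3000 theta=-0.1000
After 4 (thin lens f=21): x=-0.3000 theta=-3/35 (≈-0.0857)
After 5 (propagate distance d=11): x=-87/70 (≈-1.2429) theta=-3/35 (≈-0.0857)
After 6 (thin lens f=37): x=-87/70 (≈-1.2429) theta=-27/518 (≈-0.0521)
z_focus = -x_out/theta_out = -(-87/70)/(-27/518) = -1073/45 ≈ -23.8444
Rounded to 4 decimal places: z = -23.8444

Answer: -23.8444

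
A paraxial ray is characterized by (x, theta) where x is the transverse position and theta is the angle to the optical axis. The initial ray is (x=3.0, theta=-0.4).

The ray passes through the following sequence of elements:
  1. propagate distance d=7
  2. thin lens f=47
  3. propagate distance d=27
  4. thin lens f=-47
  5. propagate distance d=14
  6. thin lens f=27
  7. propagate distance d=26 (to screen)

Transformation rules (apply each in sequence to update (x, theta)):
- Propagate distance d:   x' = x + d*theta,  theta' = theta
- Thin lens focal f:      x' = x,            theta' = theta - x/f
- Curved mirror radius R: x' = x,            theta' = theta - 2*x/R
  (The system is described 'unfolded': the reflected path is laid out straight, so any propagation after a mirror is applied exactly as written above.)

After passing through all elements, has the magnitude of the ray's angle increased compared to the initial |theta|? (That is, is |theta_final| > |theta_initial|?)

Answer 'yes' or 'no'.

Answer: no

Derivation:
Initial: x=3.0000 theta=-0.4000
After 1 (propagate distance d=7): x=0.2000 theta=-0.4000
After 2 (thin lens f=47): x=0.2000 theta=-19/47 (≈-0.4043)
After 3 (propagate distance d=27): x=-2518/235 (≈-10.7149) theta=-19/47 (≈-0.4043)
After 4 (thin lens f=-47): x=-2518/235 (≈-10.7149) theta=-6983/11045 (≈-0.6322)
After 5 (propagate distance d=14): x=-216108/11045 (≈-19.5661) theta=-6983/11045 (≈-0.6322)
After 6 (thin lens f=27): x=-216108/11045 (≈-19.5661) theta=1021/11045 (≈0.0924)
After 7 (propagate distance d=26 (to screen)): x=-189562/11045 (≈-17.1627) theta=1021/11045 (≈0.0924)
|theta_initial|=0.4000 |theta_final|=1021/11045 (≈0.0924) -> not increased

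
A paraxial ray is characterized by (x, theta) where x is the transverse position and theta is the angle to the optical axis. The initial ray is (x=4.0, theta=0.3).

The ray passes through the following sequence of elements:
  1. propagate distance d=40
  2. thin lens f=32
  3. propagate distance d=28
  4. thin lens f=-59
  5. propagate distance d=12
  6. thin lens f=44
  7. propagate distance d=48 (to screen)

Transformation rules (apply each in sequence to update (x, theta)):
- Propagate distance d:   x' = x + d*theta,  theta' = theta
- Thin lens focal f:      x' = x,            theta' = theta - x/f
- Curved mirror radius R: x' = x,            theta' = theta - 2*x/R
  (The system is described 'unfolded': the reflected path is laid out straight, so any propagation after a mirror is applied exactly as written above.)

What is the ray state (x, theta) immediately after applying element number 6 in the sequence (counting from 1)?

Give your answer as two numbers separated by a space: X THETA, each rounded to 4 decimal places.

Initial: x=4.0000 theta=0.3000
After 1 (propagate distance d=40): x=16.0000 theta=0.3000
After 2 (thin lens f=32): x=16.0000 theta=-0.2000
After 3 (propagate distance d=28): x=10.4000 theta=-0.2000
After 4 (thin lens f=-59): x=10.4000 theta=-7/295 (≈-0.0237)
After 5 (propagate distance d=12): x=2984/295 (≈10.1153) theta=-7/295 (≈-0.0237)
After 6 (thin lens f=44): x=2984/295 (≈10.1153) theta=-823/3245 (≈-0.2536)
Rounded to 4 decimal places: x = 10.1153, theta = -0.2536

Answer: 10.1153 -0.2536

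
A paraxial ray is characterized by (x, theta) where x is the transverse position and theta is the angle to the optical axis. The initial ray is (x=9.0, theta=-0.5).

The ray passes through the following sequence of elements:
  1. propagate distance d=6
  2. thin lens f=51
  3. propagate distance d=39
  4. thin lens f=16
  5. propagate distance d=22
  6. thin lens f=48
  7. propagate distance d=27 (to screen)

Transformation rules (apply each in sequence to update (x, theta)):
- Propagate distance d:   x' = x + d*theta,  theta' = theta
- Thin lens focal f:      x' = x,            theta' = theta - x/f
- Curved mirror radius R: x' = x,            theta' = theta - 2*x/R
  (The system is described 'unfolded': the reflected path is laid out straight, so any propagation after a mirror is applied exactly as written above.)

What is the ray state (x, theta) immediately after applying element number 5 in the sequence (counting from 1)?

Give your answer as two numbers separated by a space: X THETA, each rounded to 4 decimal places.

Answer: -6.8051 0.5129

Derivation:
Initial: x=9.0000 theta=-0.5000
After 1 (propagate distance d=6): x=6.0000 theta=-0.5000
After 2 (thin lens f=51): x=6.0000 theta=-21/34 (≈-0.6176)
After 3 (propagate distance d=39): x=-615/34 (≈-18.0882) theta=-21/34 (≈-0.6176)
After 4 (thin lens f=16): x=-615/34 (≈-18.0882) theta=279/544 (≈0.5129)
After 5 (propagate distance d=22): x=-1851/272 (≈-6.8051) theta=279/544 (≈0.5129)
Rounded to 4 decimal places: x = -6.8051, theta = 0.5129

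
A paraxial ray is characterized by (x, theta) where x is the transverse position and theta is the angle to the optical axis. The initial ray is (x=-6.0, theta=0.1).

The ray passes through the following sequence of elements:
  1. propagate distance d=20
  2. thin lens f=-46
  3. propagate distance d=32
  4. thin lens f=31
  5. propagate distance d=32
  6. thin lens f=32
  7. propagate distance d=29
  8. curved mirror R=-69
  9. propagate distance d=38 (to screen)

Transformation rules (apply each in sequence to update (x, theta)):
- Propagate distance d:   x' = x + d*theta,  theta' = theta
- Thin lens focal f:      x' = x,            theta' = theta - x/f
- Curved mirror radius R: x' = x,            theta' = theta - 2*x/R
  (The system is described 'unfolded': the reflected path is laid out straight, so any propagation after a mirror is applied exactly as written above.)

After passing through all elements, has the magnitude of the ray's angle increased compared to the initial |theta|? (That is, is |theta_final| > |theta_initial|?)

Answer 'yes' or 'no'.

Answer: yes

Derivation:
Initial: x=-6.0000 theta=0.1000
After 1 (propagate distance d=20): x=-4.0000 theta=0.1000
After 2 (thin lens f=-46): x=-4.0000 theta=3/230 (≈0.0130)
After 3 (propagate distance d=32): x=-412/115 (≈-3.5826) theta=3/230 (≈0.0130)
After 4 (thin lens f=31): x=-412/115 (≈-3.5826) theta=917/7130 (≈0.1286)
After 5 (propagate distance d=32): x=380/713 (≈0.5330) theta=917/7130 (≈0.1286)
After 6 (thin lens f=32): x=380/713 (≈0.5330) theta=103/920 (≈0.1120)
After 7 (propagate distance d=29): x=107797/28520 (≈3.7797) theta=103/920 (≈0.1120)
After 8 (curved mirror R=-69): x=107797/28520 (≈3.7797) theta=435911/1967880 (≈0.2215)
After 9 (propagate distance d=38 (to screen)): x=24002611/1967880 (≈12.1972) theta=435911/1967880 (≈0.2215)
|theta_initial|=0.1000 |theta_final|=435911/1967880 (≈0.2215) -> increased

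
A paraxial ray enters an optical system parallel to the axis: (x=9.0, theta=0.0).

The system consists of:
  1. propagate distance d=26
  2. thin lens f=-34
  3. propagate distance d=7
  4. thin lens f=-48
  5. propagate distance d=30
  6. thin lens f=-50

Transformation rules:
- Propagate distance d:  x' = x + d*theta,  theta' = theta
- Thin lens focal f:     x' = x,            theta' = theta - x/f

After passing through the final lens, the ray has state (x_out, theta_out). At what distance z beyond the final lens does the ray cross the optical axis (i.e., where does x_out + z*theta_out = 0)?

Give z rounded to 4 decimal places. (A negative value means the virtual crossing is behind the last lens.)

Initial: x=9.0000 theta=0.0000
After 1 (propagate distance d=26): x=9.0000 theta=0.0000
After 2 (thin lens f=-34): x=9.0000 theta=9/34 (≈0.2647)
After 3 (propagate distance d=7): x=369/34 (≈10.8529) theta=9/34 (≈0.2647)
After 4 (thin lens f=-48): x=369/34 (≈10.8529) theta=267/544 (≈0.4908)
After 5 (propagate distance d=30): x=6957/272 (≈25.5772) theta=267/544 (≈0.4908)
After 6 (thin lens f=-50): x=6957/272 (≈25.5772) theta=426/425 (≈1.0024)
z_focus = -x_out/theta_out = -(6957/272)/(426/425) = -57975/2272 ≈ -25.5172
Rounded to 4 decimal places: z = -25.5172

Answer: -25.5172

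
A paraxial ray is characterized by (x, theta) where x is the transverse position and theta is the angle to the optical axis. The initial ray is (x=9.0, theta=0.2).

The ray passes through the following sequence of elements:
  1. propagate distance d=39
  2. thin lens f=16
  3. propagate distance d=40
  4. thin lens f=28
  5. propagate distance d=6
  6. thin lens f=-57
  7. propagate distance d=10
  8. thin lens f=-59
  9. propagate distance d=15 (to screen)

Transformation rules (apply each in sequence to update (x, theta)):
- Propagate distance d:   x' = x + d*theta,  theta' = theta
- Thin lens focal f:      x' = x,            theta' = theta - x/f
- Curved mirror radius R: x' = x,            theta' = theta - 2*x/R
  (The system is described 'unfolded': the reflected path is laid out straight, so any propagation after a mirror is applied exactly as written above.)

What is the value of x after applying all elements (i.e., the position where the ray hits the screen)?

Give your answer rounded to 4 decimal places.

Answer: -38.8333

Derivation:
Initial: x=9.0000 theta=0.2000
After 1 (propagate distance d=39): x=16.8000 theta=0.2000
After 2 (thin lens f=16): x=16.8000 theta=-0.8500
After 3 (propagate distance d=40): x=-17.2000 theta=-0.8500
After 4 (thin lens f=28): x=-17.2000 theta=-33/140 (≈-0.2357)
After 5 (propagate distance d=6): x=-1303/70 (≈-18.6143) theta=-33/140 (≈-0.2357)
After 6 (thin lens f=-57): x=-1303/70 (≈-18.6143) theta=-641/1140 (≈-0.5623)
After 7 (propagate distance d=10): x=-48353/1995 (≈-24.2371) theta=-641/1140 (≈-0.5623)
After 8 (thin lens f=-59): x=-48353/1995 (≈-24.2371) theta=-30543/31388 (≈-0.9731)
After 9 (propagate distance d=15 (to screen)): x=-18283483/470820 (≈-38.8333) theta=-30543/31388 (≈-0.9731)
Rounded to 4 decimal places: x = -38.8333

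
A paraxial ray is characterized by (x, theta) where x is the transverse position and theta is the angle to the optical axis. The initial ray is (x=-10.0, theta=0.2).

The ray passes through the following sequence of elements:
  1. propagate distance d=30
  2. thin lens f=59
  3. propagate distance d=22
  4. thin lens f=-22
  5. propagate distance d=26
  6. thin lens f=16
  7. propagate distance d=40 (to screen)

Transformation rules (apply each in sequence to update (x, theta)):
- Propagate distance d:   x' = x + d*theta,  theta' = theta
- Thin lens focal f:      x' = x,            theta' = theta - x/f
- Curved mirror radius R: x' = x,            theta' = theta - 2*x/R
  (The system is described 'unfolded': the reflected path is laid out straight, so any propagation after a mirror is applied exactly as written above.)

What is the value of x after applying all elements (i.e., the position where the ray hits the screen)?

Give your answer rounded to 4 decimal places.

Answer: -2.4835

Derivation:
Initial: x=-10.0000 theta=0.2000
After 1 (propagate distance d=30): x=-4.0000 theta=0.2000
After 2 (thin lens f=59): x=-4.0000 theta=79/295 (≈0.2678)
After 3 (propagate distance d=22): x=558/295 (≈1.8915) theta=79/295 (≈0.2678)
After 4 (thin lens f=-22): x=558/295 (≈1.8915) theta=1148/3245 (≈0.3538)
After 5 (propagate distance d=26): x=35986/3245 (≈11.0897) theta=1148/3245 (≈0.3538)
After 6 (thin lens f=16): x=35986/3245 (≈11.0897) theta=-8809/25960 (≈-0.3393)
After 7 (propagate distance d=40 (to screen)): x=-8059/3245 (≈-2.4835) theta=-8809/25960 (≈-0.3393)
Rounded to 4 decimal places: x = -2.4835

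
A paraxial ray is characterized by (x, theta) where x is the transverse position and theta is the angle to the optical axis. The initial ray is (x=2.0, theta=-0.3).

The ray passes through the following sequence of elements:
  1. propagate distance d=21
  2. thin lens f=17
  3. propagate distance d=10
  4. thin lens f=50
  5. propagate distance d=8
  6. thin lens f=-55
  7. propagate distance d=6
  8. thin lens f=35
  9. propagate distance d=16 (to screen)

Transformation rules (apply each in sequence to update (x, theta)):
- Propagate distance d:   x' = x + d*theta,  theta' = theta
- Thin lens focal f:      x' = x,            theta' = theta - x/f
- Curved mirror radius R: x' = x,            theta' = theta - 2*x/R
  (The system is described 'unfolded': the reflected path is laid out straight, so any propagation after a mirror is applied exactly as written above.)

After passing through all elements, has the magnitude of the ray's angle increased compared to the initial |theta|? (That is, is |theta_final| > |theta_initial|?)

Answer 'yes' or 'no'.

Answer: no

Derivation:
Initial: x=2.0000 theta=-0.3000
After 1 (propagate distance d=21): x=-4.3000 theta=-0.3000
After 2 (thin lens f=17): x=-4.3000 theta=-4/85 (≈-0.0471)
After 3 (propagate distance d=10): x=-811/170 (≈-4.7706) theta=-4/85 (≈-0.0471)
After 4 (thin lens f=50): x=-811/170 (≈-4.7706) theta=411/8500 (≈0.0484)
After 5 (propagate distance d=8): x=-18631/4250 (≈-4.3838) theta=411/8500 (≈0.0484)
After 6 (thin lens f=-55): x=-18631/4250 (≈-4.3838) theta=-14657/467500 (≈-0.0314)
After 7 (propagate distance d=6): x=-534338/116875 (≈-4.5719) theta=-14657/467500 (≈-0.0314)
After 8 (thin lens f=35): x=-534338/116875 (≈-4.5719) theta=232051/2337500 (≈0.0993)
After 9 (propagate distance d=16 (to screen)): x=-102558/34375 (≈-2.9835) theta=232051/2337500 (≈0.0993)
|theta_initial|=0.3000 |theta_final|=232051/2337500 (≈0.0993) -> not increased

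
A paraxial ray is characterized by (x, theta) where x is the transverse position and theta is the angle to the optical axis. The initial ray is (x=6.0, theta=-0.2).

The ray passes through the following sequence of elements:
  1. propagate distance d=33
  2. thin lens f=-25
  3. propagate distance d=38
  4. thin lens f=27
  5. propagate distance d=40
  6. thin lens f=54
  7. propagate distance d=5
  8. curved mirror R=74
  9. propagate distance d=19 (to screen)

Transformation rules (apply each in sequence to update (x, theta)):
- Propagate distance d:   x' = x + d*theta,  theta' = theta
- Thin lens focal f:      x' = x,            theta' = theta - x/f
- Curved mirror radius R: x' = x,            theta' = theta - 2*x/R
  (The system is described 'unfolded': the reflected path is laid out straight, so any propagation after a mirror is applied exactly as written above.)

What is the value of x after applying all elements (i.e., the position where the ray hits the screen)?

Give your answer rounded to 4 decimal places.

Answer: 2.0225

Derivation:
Initial: x=6.0000 theta=-0.2000
After 1 (propagate distance d=33): x=-0.6000 theta=-0.2000
After 2 (thin lens f=-25): x=-0.6000 theta=-0.2240
After 3 (propagate distance d=38): x=-9.1120 theta=-0.2240
After 4 (thin lens f=27): x=-9.1120 theta=383/3375 (≈0.1135)
After 5 (propagate distance d=40): x=-15433/3375 (≈-4.5727) theta=383/3375 (≈0.1135)
After 6 (thin lens f=54): x=-15433/3375 (≈-4.5727) theta=7223/36450 (≈0.1982)
After 7 (propagate distance d=5): x=-652807/182250 (≈-3.5819) theta=7223/36450 (≈0.1982)
After 8 (curved mirror R=74): x=-652807/182250 (≈-3.5819) theta=994531/3371625 (≈0.2950)
After 9 (propagate distance d=19 (to screen)): x=13638319/6743250 (≈2.0225) theta=994531/3371625 (≈0.2950)
Rounded to 4 decimal places: x = 2.0225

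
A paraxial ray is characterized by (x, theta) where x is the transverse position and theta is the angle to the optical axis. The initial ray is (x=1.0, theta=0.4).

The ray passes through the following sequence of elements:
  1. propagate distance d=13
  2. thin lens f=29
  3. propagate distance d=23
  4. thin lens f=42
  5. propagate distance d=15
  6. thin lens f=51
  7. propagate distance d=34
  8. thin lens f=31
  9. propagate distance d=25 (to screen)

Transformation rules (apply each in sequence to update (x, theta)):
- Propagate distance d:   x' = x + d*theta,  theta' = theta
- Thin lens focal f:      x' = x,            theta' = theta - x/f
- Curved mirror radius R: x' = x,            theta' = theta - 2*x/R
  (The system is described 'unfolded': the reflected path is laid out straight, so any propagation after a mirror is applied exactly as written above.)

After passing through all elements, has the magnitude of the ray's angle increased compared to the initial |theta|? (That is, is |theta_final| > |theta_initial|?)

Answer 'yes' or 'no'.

Initial: x=1.0000 theta=0.4000
After 1 (propagate distance d=13): x=6.2000 theta=0.4000
After 2 (thin lens f=29): x=6.2000 theta=27/145 (≈0.1862)
After 3 (propagate distance d=23): x=304/29 (≈10.4828) theta=27/145 (≈0.1862)
After 4 (thin lens f=42): x=304/29 (≈10.4828) theta=-193/3045 (≈-0.0634)
After 5 (propagate distance d=15): x=1935/203 (≈9.5320) theta=-193/3045 (≈-0.0634)
After 6 (thin lens f=51): x=1935/203 (≈9.5320) theta=-12956/51765 (≈-0.2503)
After 7 (propagate distance d=34): x=3113/3045 (≈1.0223) theta=-12956/51765 (≈-0.2503)
After 8 (thin lens f=31): x=3113/3045 (≈1.0223) theta=-151519/534905 (≈-0.2833)
After 9 (propagate distance d=25 (to screen)): x=-9723374/1604715 (≈-6.0593) theta=-151519/534905 (≈-0.2833)
|theta_initial|=0.4000 |theta_final|=151519/534905 (≈0.2833) -> not increased

Answer: no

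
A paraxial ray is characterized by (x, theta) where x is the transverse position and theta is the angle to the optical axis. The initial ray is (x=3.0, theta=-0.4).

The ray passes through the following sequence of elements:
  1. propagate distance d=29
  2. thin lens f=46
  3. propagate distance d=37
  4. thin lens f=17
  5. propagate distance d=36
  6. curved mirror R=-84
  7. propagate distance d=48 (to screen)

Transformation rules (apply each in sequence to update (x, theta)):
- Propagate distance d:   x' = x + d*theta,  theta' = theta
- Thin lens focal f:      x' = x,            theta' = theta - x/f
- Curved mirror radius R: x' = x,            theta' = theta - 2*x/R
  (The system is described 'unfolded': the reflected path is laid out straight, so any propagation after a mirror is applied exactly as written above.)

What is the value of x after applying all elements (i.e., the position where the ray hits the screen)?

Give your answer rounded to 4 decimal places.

Answer: 59.3534

Derivation:
Initial: x=3.0000 theta=-0.4000
After 1 (propagate distance d=29): x=-8.6000 theta=-0.4000
After 2 (thin lens f=46): x=-8.6000 theta=-49/230 (≈-0.2130)
After 3 (propagate distance d=37): x=-3791/230 (≈-16.4826) theta=-49/230 (≈-0.2130)
After 4 (thin lens f=17): x=-3791/230 (≈-16.4826) theta=87/115 (≈0.7565)
After 5 (propagate distance d=36): x=2473/230 (≈10.7522) theta=87/115 (≈0.7565)
After 6 (curved mirror R=-84): x=2473/230 (≈10.7522) theta=9781/9660 (≈1.0125)
After 7 (propagate distance d=48 (to screen)): x=95559/1610 (≈59.3534) theta=9781/9660 (≈1.0125)
Rounded to 4 decimal places: x = 59.3534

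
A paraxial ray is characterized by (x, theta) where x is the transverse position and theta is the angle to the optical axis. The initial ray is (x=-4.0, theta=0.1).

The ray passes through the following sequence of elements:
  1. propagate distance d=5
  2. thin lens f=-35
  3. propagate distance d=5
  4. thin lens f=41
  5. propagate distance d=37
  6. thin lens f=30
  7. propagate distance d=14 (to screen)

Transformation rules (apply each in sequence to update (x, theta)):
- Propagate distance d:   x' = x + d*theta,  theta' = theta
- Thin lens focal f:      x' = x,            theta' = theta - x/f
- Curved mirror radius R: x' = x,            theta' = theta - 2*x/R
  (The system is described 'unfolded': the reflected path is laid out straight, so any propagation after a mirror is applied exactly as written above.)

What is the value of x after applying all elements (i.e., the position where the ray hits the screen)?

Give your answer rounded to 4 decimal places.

Initial: x=-4.0000 theta=0.1000
After 1 (propagate distance d=5): x=-3.5000 theta=0.1000
After 2 (thin lens f=-35): x=-3.5000 theta=0.0000
After 3 (propagate distance d=5): x=-3.5000 theta=0.0000
After 4 (thin lens f=41): x=-3.5000 theta=7/82 (≈0.0854)
After 5 (propagate distance d=37): x=-14/41 (≈-0.3415) theta=7/82 (≈0.0854)
After 6 (thin lens f=30): x=-14/41 (≈-0.3415) theta=119/1230 (≈0.0967)
After 7 (propagate distance d=14 (to screen)): x=623/615 (≈1.0130) theta=119/1230 (≈0.0967)
Rounded to 4 decimal places: x = 1.0130

Answer: 1.0130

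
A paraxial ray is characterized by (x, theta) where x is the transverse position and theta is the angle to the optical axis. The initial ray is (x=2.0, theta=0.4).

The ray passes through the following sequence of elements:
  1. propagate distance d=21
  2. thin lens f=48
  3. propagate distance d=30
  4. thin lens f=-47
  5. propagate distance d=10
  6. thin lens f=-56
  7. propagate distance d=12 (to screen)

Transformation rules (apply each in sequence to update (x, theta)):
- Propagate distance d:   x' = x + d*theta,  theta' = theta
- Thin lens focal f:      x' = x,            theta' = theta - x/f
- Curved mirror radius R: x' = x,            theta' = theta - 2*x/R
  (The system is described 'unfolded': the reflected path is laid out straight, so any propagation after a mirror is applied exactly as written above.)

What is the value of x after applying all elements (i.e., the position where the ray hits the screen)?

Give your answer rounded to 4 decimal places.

Initial: x=2.0000 theta=0.4000
After 1 (propagate distance d=21): x=10.4000 theta=0.4000
After 2 (thin lens f=48): x=10.4000 theta=11/60 (≈0.1833)
After 3 (propagate distance d=30): x=15.9000 theta=11/60 (≈0.1833)
After 4 (thin lens f=-47): x=15.9000 theta=1471/2820 (≈0.5216)
After 5 (propagate distance d=10): x=14887/705 (≈21.1163) theta=1471/2820 (≈0.5216)
After 6 (thin lens f=-56): x=14887/705 (≈21.1163) theta=11827/13160 (≈0.8987)
After 7 (propagate distance d=12 (to screen)): x=314861/9870 (≈31.9008) theta=11827/13160 (≈0.8987)
Rounded to 4 decimal places: x = 31.9008

Answer: 31.9008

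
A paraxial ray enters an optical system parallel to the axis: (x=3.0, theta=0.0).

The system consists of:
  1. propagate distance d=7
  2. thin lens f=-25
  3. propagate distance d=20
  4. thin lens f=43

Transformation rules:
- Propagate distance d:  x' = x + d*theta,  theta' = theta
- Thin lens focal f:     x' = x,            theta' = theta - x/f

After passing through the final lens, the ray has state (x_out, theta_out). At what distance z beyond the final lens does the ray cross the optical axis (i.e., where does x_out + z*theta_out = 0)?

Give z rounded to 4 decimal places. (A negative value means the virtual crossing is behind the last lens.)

Answer: 967.5000

Derivation:
Initial: x=3.0000 theta=0.0000
After 1 (propagate distance d=7): x=3.0000 theta=0.0000
After 2 (thin lens f=-25): x=3.0000 theta=0.1200
After 3 (propagate distance d=20): x=5.4000 theta=0.1200
After 4 (thin lens f=43): x=5.4000 theta=-6/1075 (≈-0.0056)
z_focus = -x_out/theta_out = -(5.4000)/(-6/1075) = 967.5000
Rounded to 4 decimal places: z = 967.5000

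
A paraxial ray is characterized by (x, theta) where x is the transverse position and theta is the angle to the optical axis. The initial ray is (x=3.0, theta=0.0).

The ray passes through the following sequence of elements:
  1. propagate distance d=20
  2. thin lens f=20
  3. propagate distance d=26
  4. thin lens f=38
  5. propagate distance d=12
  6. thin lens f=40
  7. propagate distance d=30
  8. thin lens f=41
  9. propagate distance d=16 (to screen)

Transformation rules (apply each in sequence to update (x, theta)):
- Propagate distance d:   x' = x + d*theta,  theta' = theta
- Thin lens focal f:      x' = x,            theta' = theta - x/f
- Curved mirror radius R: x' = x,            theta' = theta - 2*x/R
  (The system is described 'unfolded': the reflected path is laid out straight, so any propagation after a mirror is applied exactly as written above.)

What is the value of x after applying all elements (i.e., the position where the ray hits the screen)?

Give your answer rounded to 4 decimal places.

Answer: -3.7337

Derivation:
Initial: x=3.0000 theta=0.0000
After 1 (propagate distance d=20): x=3.0000 theta=0.0000
After 2 (thin lens f=20): x=3.0000 theta=-0.1500
After 3 (propagate distance d=26): x=-0.9000 theta=-0.1500
After 4 (thin lens f=38): x=-0.9000 theta=-12/95 (≈-0.1263)
After 5 (propagate distance d=12): x=-459/190 (≈-2.4158) theta=-12/95 (≈-0.1263)
After 6 (thin lens f=40): x=-459/190 (≈-2.4158) theta=-501/7600 (≈-0.0659)
After 7 (propagate distance d=30): x=-3339/760 (≈-4.3934) theta=-501/7600 (≈-0.0659)
After 8 (thin lens f=41): x=-3339/760 (≈-4.3934) theta=12849/311600 (≈0.0412)
After 9 (propagate distance d=16 (to screen)): x=-581703/155800 (≈-3.7337) theta=12849/311600 (≈0.0412)
Rounded to 4 decimal places: x = -3.7337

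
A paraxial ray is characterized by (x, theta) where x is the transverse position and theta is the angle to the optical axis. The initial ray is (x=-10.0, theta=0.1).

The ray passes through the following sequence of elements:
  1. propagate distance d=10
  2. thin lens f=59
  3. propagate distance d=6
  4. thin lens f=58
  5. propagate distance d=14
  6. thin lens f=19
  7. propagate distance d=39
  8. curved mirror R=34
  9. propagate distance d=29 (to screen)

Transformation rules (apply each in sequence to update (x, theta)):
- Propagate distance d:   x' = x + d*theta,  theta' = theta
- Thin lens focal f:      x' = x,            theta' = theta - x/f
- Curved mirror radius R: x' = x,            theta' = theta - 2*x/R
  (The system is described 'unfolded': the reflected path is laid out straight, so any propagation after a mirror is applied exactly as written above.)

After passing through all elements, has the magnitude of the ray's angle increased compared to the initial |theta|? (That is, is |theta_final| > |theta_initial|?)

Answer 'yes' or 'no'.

Answer: yes

Derivation:
Initial: x=-10.0000 theta=0.1000
After 1 (propagate distance d=10): x=-9.0000 theta=0.1000
After 2 (thin lens f=59): x=-9.0000 theta=149/590 (≈0.2525)
After 3 (propagate distance d=6): x=-2208/295 (≈-7.4847) theta=149/590 (≈0.2525)
After 4 (thin lens f=58): x=-2208/295 (≈-7.4847) theta=6529/17110 (≈0.3816)
After 5 (propagate distance d=14): x=-18329/8555 (≈-2.1425) theta=6529/17110 (≈0.3816)
After 6 (thin lens f=19): x=-18329/8555 (≈-2.1425) theta=160709/325090 (≈0.4944)
After 7 (propagate distance d=39): x=5571149/325090 (≈17.1373) theta=160709/325090 (≈0.4944)
After 8 (curved mirror R=34): x=5571149/325090 (≈17.1373) theta=-1419548/2763265 (≈-0.5137)
After 9 (propagate distance d=29 (to screen)): x=12375749/5526530 (≈2.2393) theta=-1419548/2763265 (≈-0.5137)
|theta_initial|=0.1000 |theta_final|=1419548/2763265 (≈0.5137) -> increased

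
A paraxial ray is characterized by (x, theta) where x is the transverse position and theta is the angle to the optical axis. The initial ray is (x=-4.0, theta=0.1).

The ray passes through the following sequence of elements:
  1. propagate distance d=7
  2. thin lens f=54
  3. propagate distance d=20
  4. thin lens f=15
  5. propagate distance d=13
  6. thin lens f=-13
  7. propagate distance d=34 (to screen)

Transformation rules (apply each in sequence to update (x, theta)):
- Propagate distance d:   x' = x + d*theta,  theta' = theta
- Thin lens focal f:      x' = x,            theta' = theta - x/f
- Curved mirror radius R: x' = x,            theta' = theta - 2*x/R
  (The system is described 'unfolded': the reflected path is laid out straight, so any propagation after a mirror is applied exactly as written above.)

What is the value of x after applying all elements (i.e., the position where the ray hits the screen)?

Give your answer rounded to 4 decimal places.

Answer: 13.1888

Derivation:
Initial: x=-4.0000 theta=0.1000
After 1 (propagate distance d=7): x=-3.3000 theta=0.1000
After 2 (thin lens f=54): x=-3.3000 theta=29/180 (≈0.1611)
After 3 (propagate distance d=20): x=-7/90 (≈-0.0778) theta=29/180 (≈0.1611)
After 4 (thin lens f=15): x=-7/90 (≈-0.0778) theta=449/2700 (≈0.1663)
After 5 (propagate distance d=13): x=5627/2700 (≈2.0841) theta=449/2700 (≈0.1663)
After 6 (thin lens f=-13): x=5627/2700 (≈2.0841) theta=2866/8775 (≈0.3266)
After 7 (propagate distance d=34 (to screen)): x=154309/11700 (≈13.1888) theta=2866/8775 (≈0.3266)
Rounded to 4 decimal places: x = 13.1888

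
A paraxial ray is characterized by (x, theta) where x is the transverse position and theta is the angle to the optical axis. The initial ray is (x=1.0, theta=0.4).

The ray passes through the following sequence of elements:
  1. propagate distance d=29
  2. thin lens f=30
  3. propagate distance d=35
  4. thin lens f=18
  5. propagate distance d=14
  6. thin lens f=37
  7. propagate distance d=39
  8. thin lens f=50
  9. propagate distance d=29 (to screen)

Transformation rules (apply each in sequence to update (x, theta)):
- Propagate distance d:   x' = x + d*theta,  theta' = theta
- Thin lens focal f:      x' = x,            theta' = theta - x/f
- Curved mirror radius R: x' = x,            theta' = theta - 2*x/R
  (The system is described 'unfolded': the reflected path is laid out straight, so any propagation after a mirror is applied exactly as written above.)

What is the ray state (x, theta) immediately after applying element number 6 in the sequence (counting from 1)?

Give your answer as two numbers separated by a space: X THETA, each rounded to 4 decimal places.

Initial: x=1.0000 theta=0.4000
After 1 (propagate distance d=29): x=12.6000 theta=0.4000
After 2 (thin lens f=30): x=12.6000 theta=-0.0200
After 3 (propagate distance d=35): x=11.9000 theta=-0.0200
After 4 (thin lens f=18): x=11.9000 theta=-613/900 (≈-0.6811)
After 5 (propagate distance d=14): x=532/225 (≈2.3644) theta=-613/900 (≈-0.6811)
After 6 (thin lens f=37): x=532/225 (≈2.3644) theta=-24809/33300 (≈-0.7450)
Rounded to 4 decimal places: x = 2.3644, theta = -0.7450

Answer: 2.3644 -0.7450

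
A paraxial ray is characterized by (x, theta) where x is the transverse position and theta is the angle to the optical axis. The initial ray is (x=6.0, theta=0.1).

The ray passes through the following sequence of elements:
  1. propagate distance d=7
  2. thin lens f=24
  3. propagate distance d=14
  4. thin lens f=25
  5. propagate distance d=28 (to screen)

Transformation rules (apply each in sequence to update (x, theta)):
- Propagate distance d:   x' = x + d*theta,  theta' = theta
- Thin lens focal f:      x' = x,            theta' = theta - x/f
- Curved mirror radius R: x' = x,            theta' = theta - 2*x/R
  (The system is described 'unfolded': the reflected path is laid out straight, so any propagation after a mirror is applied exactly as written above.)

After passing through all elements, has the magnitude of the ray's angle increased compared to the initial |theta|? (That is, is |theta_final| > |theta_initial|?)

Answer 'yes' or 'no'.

Initial: x=6.0000 theta=0.1000
After 1 (propagate distance d=7): x=6.7000 theta=0.1000
After 2 (thin lens f=24): x=6.7000 theta=-43/240 (≈-0.1792)
After 3 (propagate distance d=14): x=503/120 (≈4.1917) theta=-43/240 (≈-0.1792)
After 4 (thin lens f=25): x=503/120 (≈4.1917) theta=-2081/6000 (≈-0.3468)
After 5 (propagate distance d=28 (to screen)): x=-16559/3000 (≈-5.5197) theta=-2081/6000 (≈-0.3468)
|theta_initial|=0.1000 |theta_final|=2081/6000 (≈0.3468) -> increased

Answer: yes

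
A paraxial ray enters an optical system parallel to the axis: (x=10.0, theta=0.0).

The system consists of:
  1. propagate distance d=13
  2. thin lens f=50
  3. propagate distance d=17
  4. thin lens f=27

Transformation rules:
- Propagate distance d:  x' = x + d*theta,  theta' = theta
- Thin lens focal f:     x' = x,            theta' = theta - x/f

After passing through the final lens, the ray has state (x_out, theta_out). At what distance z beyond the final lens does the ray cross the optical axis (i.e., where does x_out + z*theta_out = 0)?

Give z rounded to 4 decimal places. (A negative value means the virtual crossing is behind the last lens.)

Initial: x=10.0000 theta=0.0000
After 1 (propagate distance d=13): x=10.0000 theta=0.0000
After 2 (thin lens f=50): x=10.0000 theta=-0.2000
After 3 (propagate distance d=17): x=6.6000 theta=-0.2000
After 4 (thin lens f=27): x=6.6000 theta=-4/9 (≈-0.4444)
z_focus = -x_out/theta_out = -(6.6000)/(-4/9) = 14.8500
Rounded to 4 decimal places: z = 14.8500

Answer: 14.8500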